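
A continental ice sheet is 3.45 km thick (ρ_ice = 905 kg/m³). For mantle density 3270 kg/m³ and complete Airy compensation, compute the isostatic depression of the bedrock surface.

0.955 km

Equating mass per unit area of the two columns: the ice load ρ_ice t is balanced by mantle displaced below, ρ_m s.
s = t ρ_ice / ρ_m = 3.45 km × 905/3270 = 0.955 km.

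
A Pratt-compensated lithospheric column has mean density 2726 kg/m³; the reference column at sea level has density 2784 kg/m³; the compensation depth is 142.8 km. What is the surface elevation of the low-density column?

3.04 km

ρ_ref D = ρ (D + h) → h = D (ρ_ref − ρ)/ρ.
h = 142.8 km × (2784 − 2726)/2726 = 3.04 km.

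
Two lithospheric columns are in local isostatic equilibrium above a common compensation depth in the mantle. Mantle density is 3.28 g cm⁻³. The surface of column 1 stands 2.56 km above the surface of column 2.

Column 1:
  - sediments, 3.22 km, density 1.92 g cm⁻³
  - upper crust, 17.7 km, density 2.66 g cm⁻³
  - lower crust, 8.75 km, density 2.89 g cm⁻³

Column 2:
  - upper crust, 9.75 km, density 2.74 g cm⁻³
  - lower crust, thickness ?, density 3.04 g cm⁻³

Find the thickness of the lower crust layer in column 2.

Take the compensation level at the base of the deeper column (depth z_c below the surface of column 1) and equate Σ ρ_i t_i down to z_c; mantle fills any gap and the z_c terms cancel.
Column 1: 3.22×1.92 + 17.7×2.66 + 8.75×2.89 + (z_c − 29.67)×3.28
Column 2: 2.56×0 + 9.75×2.74 + x×3.04 + (z_c − 2.56 − 9.75 − x)×3.28
The z_c×3.28 term appears on both sides and cancels. Collect the known terms of each column as K = Σ(ρt)_known − 3.28 × (depth of known layers): K_1 = 78.5519 − 3.28×29.67 = −18.7657; K_2 = 26.715 − 3.28×(2.56 + 9.75) = −13.6618.
Balance: K_1 = K_2 − x×(3.28 − 3.04), so x = (K_2 − K_1)/(3.28 − 3.04) = 5.1039/0.24 = 21.3 km.

21.3 km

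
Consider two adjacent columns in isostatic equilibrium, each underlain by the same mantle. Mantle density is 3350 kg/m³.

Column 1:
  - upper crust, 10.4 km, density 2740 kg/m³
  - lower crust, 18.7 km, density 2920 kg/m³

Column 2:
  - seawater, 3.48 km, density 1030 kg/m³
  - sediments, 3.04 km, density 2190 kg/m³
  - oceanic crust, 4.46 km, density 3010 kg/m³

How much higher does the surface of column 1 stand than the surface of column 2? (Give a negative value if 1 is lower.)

0.379 km

For any compensation level in the mantle, the mantle terms cancel and isostasy reduces to e = (Σt_1 − Σt_2) − (Σ(ρt)_1 − Σ(ρt)_2) / ρ_m.
Σt_1 = 29.1 km; Σt_2 = 10.98 km; Σ(ρt)_1 = 83100; Σ(ρt)_2 = 23666.6 (in km·kg/m³).
e = (29.1 − 10.98) − (83100 − 23666.6) / 3350 = 0.379 km.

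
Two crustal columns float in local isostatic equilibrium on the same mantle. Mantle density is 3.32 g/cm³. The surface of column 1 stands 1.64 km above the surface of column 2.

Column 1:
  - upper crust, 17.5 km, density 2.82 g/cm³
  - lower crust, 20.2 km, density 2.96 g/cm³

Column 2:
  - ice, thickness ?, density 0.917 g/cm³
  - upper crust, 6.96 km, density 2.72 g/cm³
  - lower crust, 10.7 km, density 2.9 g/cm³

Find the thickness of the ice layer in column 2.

Take the compensation level at the base of the deeper column (depth z_c below the surface of column 1) and equate Σ ρ_i t_i down to z_c; mantle fills any gap and the z_c terms cancel.
Column 1: 17.5×2.82 + 20.2×2.96 + (z_c − 37.7)×3.32
Column 2: 1.64×0 + x×0.917 + 6.96×2.72 + 10.7×2.9 + (z_c − 1.64 − 17.66 − x)×3.32
The z_c×3.32 term appears on both sides and cancels. Collect the known terms of each column as K = Σ(ρt)_known − 3.32 × (depth of known layers): K_1 = 109.142 − 3.32×37.7 = −16.022; K_2 = 49.9612 − 3.32×(1.64 + 17.66) = −14.1148.
Balance: K_1 = K_2 − x×(3.32 − 0.917), so x = (K_2 − K_1)/(3.32 − 0.917) = 1.9072/2.403 = 0.794 km.

0.794 km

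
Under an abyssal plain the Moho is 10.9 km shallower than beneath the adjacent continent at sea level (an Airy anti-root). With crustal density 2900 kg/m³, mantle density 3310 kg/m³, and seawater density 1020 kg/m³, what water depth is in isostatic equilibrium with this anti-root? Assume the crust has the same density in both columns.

Replacing a thickness d of crust by seawater at the top must be balanced by replacing crust with mantle at the base: d (ρ_c − ρ_w) = a (ρ_m − ρ_c).
d = a (ρ_m − ρ_c)/(ρ_c − ρ_w) = 10.9 km × 410/1880 = 2.38 km.

2.38 km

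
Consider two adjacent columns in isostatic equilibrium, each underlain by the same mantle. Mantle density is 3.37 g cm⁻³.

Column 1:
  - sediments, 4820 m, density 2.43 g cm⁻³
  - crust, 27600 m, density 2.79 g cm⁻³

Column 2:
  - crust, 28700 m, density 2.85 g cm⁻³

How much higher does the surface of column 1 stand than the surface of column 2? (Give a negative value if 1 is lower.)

For any compensation level in the mantle, the mantle terms cancel and isostasy reduces to e = (Σt_1 − Σt_2) − (Σ(ρt)_1 − Σ(ρt)_2) / ρ_m.
Σt_1 = 32420 m; Σt_2 = 28700 m; Σ(ρt)_1 = 88716.6; Σ(ρt)_2 = 81795 (in m·g cm⁻³).
e = (32420 − 28700) − (88716.6 − 81795) / 3.37 = 1670 m.

1670 m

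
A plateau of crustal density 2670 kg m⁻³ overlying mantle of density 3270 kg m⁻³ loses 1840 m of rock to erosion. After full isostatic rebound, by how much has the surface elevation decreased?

338 m

Rebound u = e ρ_c/ρ_m = 1840 m × 2670/3270 = 1502 m.
Net surface drop = e − u = 1840 m − 1502 m = e (ρ_m − ρ_c)/ρ_m = 338 m.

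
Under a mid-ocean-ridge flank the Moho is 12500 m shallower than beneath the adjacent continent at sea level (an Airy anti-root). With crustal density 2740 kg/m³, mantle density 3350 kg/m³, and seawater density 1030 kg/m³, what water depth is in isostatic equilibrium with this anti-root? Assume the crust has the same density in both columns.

Replacing a thickness d of crust by seawater at the top must be balanced by replacing crust with mantle at the base: d (ρ_c − ρ_w) = a (ρ_m − ρ_c).
d = a (ρ_m − ρ_c)/(ρ_c − ρ_w) = 12500 m × 610/1710 = 4460 m.

4460 m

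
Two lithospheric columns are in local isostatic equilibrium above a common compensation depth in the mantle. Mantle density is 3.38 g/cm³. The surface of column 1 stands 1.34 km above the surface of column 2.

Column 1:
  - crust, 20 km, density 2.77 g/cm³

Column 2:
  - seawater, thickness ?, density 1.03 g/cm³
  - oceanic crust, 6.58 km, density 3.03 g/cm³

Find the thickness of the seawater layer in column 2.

Take the compensation level at the base of the deeper column (depth z_c below the surface of column 1) and equate Σ ρ_i t_i down to z_c; mantle fills any gap and the z_c terms cancel.
Column 1: 20×2.77 + (z_c − 20)×3.38
Column 2: 1.34×0 + x×1.03 + 6.58×3.03 + (z_c − 1.34 − 6.58 − x)×3.38
The z_c×3.38 term appears on both sides and cancels. Collect the known terms of each column as K = Σ(ρt)_known − 3.38 × (depth of known layers): K_1 = 55.4 − 3.38×20 = −12.2; K_2 = 19.9374 − 3.38×(1.34 + 6.58) = −6.8322.
Balance: K_1 = K_2 − x×(3.38 − 1.03), so x = (K_2 − K_1)/(3.38 − 1.03) = 5.3678/2.35 = 2.28 km.

2.28 km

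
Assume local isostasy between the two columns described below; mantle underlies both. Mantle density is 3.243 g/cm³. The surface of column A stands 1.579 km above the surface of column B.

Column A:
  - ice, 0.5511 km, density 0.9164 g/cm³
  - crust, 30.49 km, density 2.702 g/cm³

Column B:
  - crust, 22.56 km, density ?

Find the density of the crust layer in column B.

2.68 g/cm³

Take the compensation level at the base of the deeper column (depth z_c below the surface of column A) and equate Σ ρ_i t_i down to z_c; mantle fills any gap and the z_c terms cancel.
Column A: 0.5511×0.9164 + 30.49×2.702 + (z_c − 31.0411)×3.243
Column B: 1.579×0 + 22.56×ρ + (z_c − 1.579 − 22.56)×3.243
The z_c×3.243 term appears on both sides and cancels. Collect the known terms of each column as K = Σ(ρt)_known − 3.243 × (depth of known layers): K_A = 82.889008 − 3.243×31.0411 = −17.7772793; K_B = 0 − 3.243×(1.579 + 22.56) = −78.282777.
Balance: K_A = K_B + 22.56×ρ, so ρ = (K_A − K_B)/22.56 = 60.5055/22.56 = 2.68 g/cm³.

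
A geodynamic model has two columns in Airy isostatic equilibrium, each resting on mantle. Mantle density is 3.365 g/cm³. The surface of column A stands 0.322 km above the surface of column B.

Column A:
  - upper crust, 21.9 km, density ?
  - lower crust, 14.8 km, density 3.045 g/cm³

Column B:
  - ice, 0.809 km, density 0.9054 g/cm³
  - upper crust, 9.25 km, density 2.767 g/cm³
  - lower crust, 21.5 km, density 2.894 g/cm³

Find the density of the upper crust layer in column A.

Take the compensation level at the base of the deeper column (depth z_c below the surface of column A) and equate Σ ρ_i t_i down to z_c; mantle fills any gap and the z_c terms cancel.
Column A: 21.9×ρ + 14.8×3.045 + (z_c − 36.7)×3.365
Column B: 0.322×0 + 0.809×0.9054 + 9.25×2.767 + 21.5×2.894 + (z_c − 0.322 − 31.559)×3.365
The z_c×3.365 term appears on both sides and cancels. Collect the known terms of each column as K = Σ(ρt)_known − 3.365 × (depth of known layers): K_A = 45.066 − 3.365×36.7 = −78.4295; K_B = 88.5482186 − 3.365×(0.322 + 31.559) = −18.7313464.
Balance: K_A + 21.9×ρ = K_B, so ρ = (K_B − K_A)/21.9 = 59.6982/21.9 = 2.73 g/cm³.

2.73 g/cm³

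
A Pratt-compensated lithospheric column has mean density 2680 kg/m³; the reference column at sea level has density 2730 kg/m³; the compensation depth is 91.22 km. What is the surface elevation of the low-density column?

ρ_ref D = ρ (D + h) → h = D (ρ_ref − ρ)/ρ.
h = 91.22 km × (2730 − 2680)/2680 = 1.7 km.

1.7 km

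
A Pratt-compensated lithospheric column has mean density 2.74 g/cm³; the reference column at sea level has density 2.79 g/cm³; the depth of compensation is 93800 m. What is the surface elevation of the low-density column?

ρ_ref D = ρ (D + h) → h = D (ρ_ref − ρ)/ρ.
h = 93800 m × (2.79 − 2.74)/2.74 = 1710 m.

1710 m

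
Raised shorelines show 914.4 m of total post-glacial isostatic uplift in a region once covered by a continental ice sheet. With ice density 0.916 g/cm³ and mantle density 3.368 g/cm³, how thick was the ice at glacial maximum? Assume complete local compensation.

3360 m

u = t ρ_ice/ρ_m → t = u ρ_m/ρ_ice = 914.4 m × 3.368/0.916 = 3360 m.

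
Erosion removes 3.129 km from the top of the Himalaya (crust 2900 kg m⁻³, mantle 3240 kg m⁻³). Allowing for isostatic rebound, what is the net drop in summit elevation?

0.328 km

Rebound u = e ρ_c/ρ_m = 3.129 km × 2900/3240 = 2.801 km.
Net surface drop = e − u = 3.129 km − 2.801 km = e (ρ_m − ρ_c)/ρ_m = 0.328 km.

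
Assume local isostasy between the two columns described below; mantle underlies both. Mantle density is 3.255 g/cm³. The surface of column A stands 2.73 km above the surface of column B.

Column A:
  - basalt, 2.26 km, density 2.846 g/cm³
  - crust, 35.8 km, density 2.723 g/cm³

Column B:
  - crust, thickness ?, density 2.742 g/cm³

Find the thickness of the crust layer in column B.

Take the compensation level at the base of the deeper column (depth z_c below the surface of column A) and equate Σ ρ_i t_i down to z_c; mantle fills any gap and the z_c terms cancel.
Column A: 2.26×2.846 + 35.8×2.723 + (z_c − 38.06)×3.255
Column B: 2.73×0 + x×2.742 + (z_c − 2.73 − 0 − x)×3.255
The z_c×3.255 term appears on both sides and cancels. Collect the known terms of each column as K = Σ(ρt)_known − 3.255 × (depth of known layers): K_A = 103.91536 − 3.255×38.06 = −19.96994; K_B = 0 − 3.255×(2.73 + 0) = −8.88615.
Balance: K_A = K_B − x×(3.255 − 2.742), so x = (K_B − K_A)/(3.255 − 2.742) = 11.0838/0.513 = 21.6 km.

21.6 km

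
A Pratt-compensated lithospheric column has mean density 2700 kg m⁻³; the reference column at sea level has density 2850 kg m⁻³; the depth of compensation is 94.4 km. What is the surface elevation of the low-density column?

5.24 km

ρ_ref D = ρ (D + h) → h = D (ρ_ref − ρ)/ρ.
h = 94.4 km × (2850 − 2700)/2700 = 5.24 km.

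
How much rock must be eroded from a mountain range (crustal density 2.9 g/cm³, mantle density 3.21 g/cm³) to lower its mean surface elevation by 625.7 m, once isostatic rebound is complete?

6480 m

Net drop Δ = e − u = e − e ρ_c/ρ_m = e (ρ_m − ρ_c)/ρ_m.
e = Δ ρ_m/(ρ_m − ρ_c) = 625.7 m × 3.21/0.31 = 6480 m.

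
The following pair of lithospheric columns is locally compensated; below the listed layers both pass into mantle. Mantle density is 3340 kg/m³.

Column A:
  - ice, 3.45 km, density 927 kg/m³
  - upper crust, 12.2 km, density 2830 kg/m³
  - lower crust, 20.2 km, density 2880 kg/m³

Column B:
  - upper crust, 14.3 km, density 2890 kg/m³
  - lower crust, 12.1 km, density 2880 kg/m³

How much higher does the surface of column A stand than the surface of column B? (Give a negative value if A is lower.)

For any compensation level in the mantle, the mantle terms cancel and isostasy reduces to e = (Σt_A − Σt_B) − (Σ(ρt)_A − Σ(ρt)_B) / ρ_m.
Σt_A = 35.85 km; Σt_B = 26.4 km; Σ(ρt)_A = 95900.15; Σ(ρt)_B = 76175 (in km·kg/m³).
e = (35.85 − 26.4) − (95900.15 − 76175) / 3340 = 3.54 km.

3.54 km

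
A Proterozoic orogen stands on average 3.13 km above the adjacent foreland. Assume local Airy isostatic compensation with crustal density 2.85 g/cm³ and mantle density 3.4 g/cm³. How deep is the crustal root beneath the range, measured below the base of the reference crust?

16.2 km

Balancing pressure at the compensation depth: the weight of the topography is balanced by the buoyancy of the root, ρ_c h = (ρ_m − ρ_c) r.
r = h · ρ_c / (ρ_m − ρ_c) = 3.13 km × 2.85 / (3.4 − 2.85) = 16.2 km.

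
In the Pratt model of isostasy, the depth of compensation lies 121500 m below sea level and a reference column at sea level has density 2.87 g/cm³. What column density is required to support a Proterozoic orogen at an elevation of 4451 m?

2.77 g/cm³

Pratt balance: ρ_ref D = ρ (D + h).
ρ = ρ_ref D/(D + h) = 2.87 × 121500 m/(121500 m + 4451 m) = 2.77 g/cm³.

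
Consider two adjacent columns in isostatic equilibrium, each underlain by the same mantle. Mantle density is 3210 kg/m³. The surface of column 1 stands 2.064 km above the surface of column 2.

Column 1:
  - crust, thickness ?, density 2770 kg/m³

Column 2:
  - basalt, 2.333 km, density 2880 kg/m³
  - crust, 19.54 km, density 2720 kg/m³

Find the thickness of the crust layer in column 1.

Take the compensation level at the base of the deeper column (depth z_c below the surface of column 1) and equate Σ ρ_i t_i down to z_c; mantle fills any gap and the z_c terms cancel.
Column 1: x×2770 + (z_c − 0 − x)×3210
Column 2: 2.064×0 + 2.333×2880 + 19.54×2720 + (z_c − 2.064 − 21.873)×3210
The z_c×3210 term appears on both sides and cancels. Collect the known terms of each column as K = Σ(ρt)_known − 3210 × (depth of known layers): K_1 = 0 − 3210×0 = 0; K_2 = 59867.84 − 3210×(2.064 + 21.873) = −16969.93.
Balance: K_1 − x×(3210 − 2770) = K_2, so x = (K_1 − K_2)/(3210 − 2770) = 16969.9/440 = 38.6 km.

38.6 km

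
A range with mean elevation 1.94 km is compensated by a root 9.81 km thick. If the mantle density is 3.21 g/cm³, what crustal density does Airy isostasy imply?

2.68 g/cm³

ρ_c h = (ρ_m − ρ_c) r → ρ_c (h + r) = ρ_m r → ρ_c = ρ_m r / (h + r).
ρ_c = 3.21 × 9.81 km / (1.94 km + 9.81 km) = 2.68 g/cm³.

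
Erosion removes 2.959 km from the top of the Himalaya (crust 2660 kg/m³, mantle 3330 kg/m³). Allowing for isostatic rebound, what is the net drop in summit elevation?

0.595 km

Rebound u = e ρ_c/ρ_m = 2.959 km × 2660/3330 = 2.364 km.
Net surface drop = e − u = 2.959 km − 2.364 km = e (ρ_m − ρ_c)/ρ_m = 0.595 km.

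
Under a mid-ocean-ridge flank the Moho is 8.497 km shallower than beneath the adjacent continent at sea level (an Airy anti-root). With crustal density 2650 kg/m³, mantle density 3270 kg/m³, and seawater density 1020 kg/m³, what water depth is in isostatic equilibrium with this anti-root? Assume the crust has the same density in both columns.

Replacing a thickness d of crust by seawater at the top must be balanced by replacing crust with mantle at the base: d (ρ_c − ρ_w) = a (ρ_m − ρ_c).
d = a (ρ_m − ρ_c)/(ρ_c − ρ_w) = 8.497 km × 620/1630 = 3.23 km.

3.23 km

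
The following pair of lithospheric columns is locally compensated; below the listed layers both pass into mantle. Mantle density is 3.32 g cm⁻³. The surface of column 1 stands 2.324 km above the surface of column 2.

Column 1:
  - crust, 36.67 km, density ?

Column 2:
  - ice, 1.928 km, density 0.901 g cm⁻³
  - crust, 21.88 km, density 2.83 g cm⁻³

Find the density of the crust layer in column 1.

2.69 g cm⁻³

Take the compensation level at the base of the deeper column (depth z_c below the surface of column 1) and equate Σ ρ_i t_i down to z_c; mantle fills any gap and the z_c terms cancel.
Column 1: 36.67×ρ + (z_c − 36.67)×3.32
Column 2: 2.324×0 + 1.928×0.901 + 21.88×2.83 + (z_c − 2.324 − 23.808)×3.32
The z_c×3.32 term appears on both sides and cancels. Collect the known terms of each column as K = Σ(ρt)_known − 3.32 × (depth of known layers): K_1 = 0 − 3.32×36.67 = −121.7444; K_2 = 63.657528 − 3.32×(2.324 + 23.808) = −23.100712.
Balance: K_1 + 36.67×ρ = K_2, so ρ = (K_2 − K_1)/36.67 = 98.6437/36.67 = 2.69 g cm⁻³.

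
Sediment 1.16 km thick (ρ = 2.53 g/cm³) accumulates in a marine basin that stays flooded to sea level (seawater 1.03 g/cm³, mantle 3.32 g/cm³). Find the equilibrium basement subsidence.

0.76 km

Submarine loading: the sediment displaces seawater, and the subsidence is in turn flooded, so s (ρ_m − ρ_w) = t (ρ_sed − ρ_w).
s = 1.16 km × (2.53 − 1.03) / (3.32 − 1.03) = 0.76 km.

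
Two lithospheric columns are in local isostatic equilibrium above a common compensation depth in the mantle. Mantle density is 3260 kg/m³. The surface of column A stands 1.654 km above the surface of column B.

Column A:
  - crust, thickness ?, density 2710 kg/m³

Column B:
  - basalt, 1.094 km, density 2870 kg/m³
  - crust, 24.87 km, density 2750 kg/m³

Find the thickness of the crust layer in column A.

33.6 km

Take the compensation level at the base of the deeper column (depth z_c below the surface of column A) and equate Σ ρ_i t_i down to z_c; mantle fills any gap and the z_c terms cancel.
Column A: x×2710 + (z_c − 0 − x)×3260
Column B: 1.654×0 + 1.094×2870 + 24.87×2750 + (z_c − 1.654 − 25.964)×3260
The z_c×3260 term appears on both sides and cancels. Collect the known terms of each column as K = Σ(ρt)_known − 3260 × (depth of known layers): K_A = 0 − 3260×0 = 0; K_B = 71532.28 − 3260×(1.654 + 25.964) = −18502.4.
Balance: K_A − x×(3260 − 2710) = K_B, so x = (K_A − K_B)/(3260 − 2710) = 18502.4/550 = 33.6 km.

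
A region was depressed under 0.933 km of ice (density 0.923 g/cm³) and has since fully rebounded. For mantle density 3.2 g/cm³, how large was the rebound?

Removing the load lets mantle flow back in; uplift u satisfies ρ_ice t = ρ_m u.
u = t ρ_ice/ρ_m = 0.933 km × 0.923/3.2 = 0.269 km.

0.269 km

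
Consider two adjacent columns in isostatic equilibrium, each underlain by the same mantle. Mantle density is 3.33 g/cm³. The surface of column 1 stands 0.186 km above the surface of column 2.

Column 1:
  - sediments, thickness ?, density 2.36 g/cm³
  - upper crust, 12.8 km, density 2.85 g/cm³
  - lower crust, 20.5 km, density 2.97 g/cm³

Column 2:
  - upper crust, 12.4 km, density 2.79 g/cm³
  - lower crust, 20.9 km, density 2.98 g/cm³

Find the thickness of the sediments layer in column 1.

1.14 km

Take the compensation level at the base of the deeper column (depth z_c below the surface of column 1) and equate Σ ρ_i t_i down to z_c; mantle fills any gap and the z_c terms cancel.
Column 1: x×2.36 + 12.8×2.85 + 20.5×2.97 + (z_c − 33.3 − x)×3.33
Column 2: 0.186×0 + 12.4×2.79 + 20.9×2.98 + (z_c − 0.186 − 33.3)×3.33
The z_c×3.33 term appears on both sides and cancels. Collect the known terms of each column as K = Σ(ρt)_known − 3.33 × (depth of known layers): K_1 = 97.365 − 3.33×33.3 = −13.524; K_2 = 96.878 − 3.33×(0.186 + 33.3) = −14.63038.
Balance: K_1 − x×(3.33 − 2.36) = K_2, so x = (K_1 − K_2)/(3.33 − 2.36) = 1.10638/0.97 = 1.14 km.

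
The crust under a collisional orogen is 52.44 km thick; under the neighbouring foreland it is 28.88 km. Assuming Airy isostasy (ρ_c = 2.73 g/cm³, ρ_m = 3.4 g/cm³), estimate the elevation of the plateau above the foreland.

4.64 km

Excess crust Δ = 52.44 km − 28.88 km = 23.56 km, split between elevation h and root r with h + r = Δ.
Airy balance ρ_c h = (ρ_m − ρ_c) r gives r = h ρ_c/(ρ_m − ρ_c), so h (1 + ρ_c/(ρ_m − ρ_c)) = Δ, i.e. h = Δ (ρ_m − ρ_c)/ρ_m.
h = 23.56 km × 0.67/3.4 = 4.64 km.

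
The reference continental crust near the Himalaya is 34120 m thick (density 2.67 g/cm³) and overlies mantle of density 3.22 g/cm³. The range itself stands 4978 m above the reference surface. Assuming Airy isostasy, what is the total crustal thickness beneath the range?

63300 m

Root depth r = h ρ_c / (ρ_m − ρ_c) = 4978 m × 2.67 / 0.55 = 24170 m.
Total thickness = T + h + r = 34120 m + 4978 m + 24170 m = 63300 m.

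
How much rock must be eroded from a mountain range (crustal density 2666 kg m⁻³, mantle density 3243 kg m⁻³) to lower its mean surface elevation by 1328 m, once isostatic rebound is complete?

Net drop Δ = e − u = e − e ρ_c/ρ_m = e (ρ_m − ρ_c)/ρ_m.
e = Δ ρ_m/(ρ_m − ρ_c) = 1328 m × 3243/577 = 7460 m.

7460 m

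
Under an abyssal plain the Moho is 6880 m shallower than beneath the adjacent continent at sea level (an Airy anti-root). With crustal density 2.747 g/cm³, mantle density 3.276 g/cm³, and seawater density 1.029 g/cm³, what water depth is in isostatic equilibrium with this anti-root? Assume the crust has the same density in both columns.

2120 m

Replacing a thickness d of crust by seawater at the top must be balanced by replacing crust with mantle at the base: d (ρ_c − ρ_w) = a (ρ_m − ρ_c).
d = a (ρ_m − ρ_c)/(ρ_c − ρ_w) = 6880 m × 0.529/1.718 = 2120 m.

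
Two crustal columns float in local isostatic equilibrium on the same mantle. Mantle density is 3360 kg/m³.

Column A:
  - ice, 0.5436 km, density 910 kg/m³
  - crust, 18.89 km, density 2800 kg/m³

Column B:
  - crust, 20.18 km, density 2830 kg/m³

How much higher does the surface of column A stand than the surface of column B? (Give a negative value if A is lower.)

For any compensation level in the mantle, the mantle terms cancel and isostasy reduces to e = (Σt_A − Σt_B) − (Σ(ρt)_A − Σ(ρt)_B) / ρ_m.
Σt_A = 19.4336 km; Σt_B = 20.18 km; Σ(ρt)_A = 53386.676; Σ(ρt)_B = 57109.4 (in km·kg/m³).
e = (19.4336 − 20.18) − (53386.676 − 57109.4) / 3360 = 0.362 km.

0.362 km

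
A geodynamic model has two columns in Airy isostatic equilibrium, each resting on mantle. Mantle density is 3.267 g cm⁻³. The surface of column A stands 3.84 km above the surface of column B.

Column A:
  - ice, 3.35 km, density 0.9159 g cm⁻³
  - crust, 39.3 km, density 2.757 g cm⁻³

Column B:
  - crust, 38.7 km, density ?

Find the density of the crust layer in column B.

Take the compensation level at the base of the deeper column (depth z_c below the surface of column A) and equate Σ ρ_i t_i down to z_c; mantle fills any gap and the z_c terms cancel.
Column A: 3.35×0.9159 + 39.3×2.757 + (z_c − 42.65)×3.267
Column B: 3.84×0 + 38.7×ρ + (z_c − 3.84 − 38.7)×3.267
The z_c×3.267 term appears on both sides and cancels. Collect the known terms of each column as K = Σ(ρt)_known − 3.267 × (depth of known layers): K_A = 111.418365 − 3.267×42.65 = −27.919185; K_B = 0 − 3.267×(3.84 + 38.7) = −138.97818.
Balance: K_A = K_B + 38.7×ρ, so ρ = (K_A − K_B)/38.7 = 111.059/38.7 = 2.87 g cm⁻³.

2.87 g cm⁻³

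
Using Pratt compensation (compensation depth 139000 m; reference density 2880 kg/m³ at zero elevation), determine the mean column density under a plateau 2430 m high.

Pratt balance: ρ_ref D = ρ (D + h).
ρ = ρ_ref D/(D + h) = 2880 × 139000 m/(139000 m + 2430 m) = 2830 kg/m³.

2830 kg/m³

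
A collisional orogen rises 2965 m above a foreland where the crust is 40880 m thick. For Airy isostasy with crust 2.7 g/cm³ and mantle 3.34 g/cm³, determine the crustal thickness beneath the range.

Root depth r = h ρ_c / (ρ_m − ρ_c) = 2965 m × 2.7 / 0.64 = 12510 m.
Total thickness = T + h + r = 40880 m + 2965 m + 12510 m = 56400 m.

56400 m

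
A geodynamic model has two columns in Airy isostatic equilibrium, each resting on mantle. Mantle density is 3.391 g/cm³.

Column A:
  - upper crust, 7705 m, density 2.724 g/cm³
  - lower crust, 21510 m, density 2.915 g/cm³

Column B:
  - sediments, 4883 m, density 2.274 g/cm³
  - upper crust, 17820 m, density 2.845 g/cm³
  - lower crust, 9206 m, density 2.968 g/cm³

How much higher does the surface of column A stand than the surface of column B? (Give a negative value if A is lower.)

For any compensation level in the mantle, the mantle terms cancel and isostasy reduces to e = (Σt_A − Σt_B) − (Σ(ρt)_A − Σ(ρt)_B) / ρ_m.
Σt_A = 29215 m; Σt_B = 31909 m; Σ(ρt)_A = 83690.07; Σ(ρt)_B = 89125.25 (in m·g/cm³).
e = (29215 − 31909) − (83690.07 − 89125.25) / 3.391 = −1090 m.

−1090 m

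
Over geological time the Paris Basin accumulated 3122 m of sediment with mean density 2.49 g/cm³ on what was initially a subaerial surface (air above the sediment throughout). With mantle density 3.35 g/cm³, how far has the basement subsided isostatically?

2320 m

Subaerial load: s = t ρ_sed / ρ_m = 3122 m × 2.49/3.35 = 2320 m.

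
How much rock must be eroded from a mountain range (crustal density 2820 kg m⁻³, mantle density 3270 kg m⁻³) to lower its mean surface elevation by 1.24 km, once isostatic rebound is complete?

Net drop Δ = e − u = e − e ρ_c/ρ_m = e (ρ_m − ρ_c)/ρ_m.
e = Δ ρ_m/(ρ_m − ρ_c) = 1.24 km × 3270/450 = 9.01 km.

9.01 km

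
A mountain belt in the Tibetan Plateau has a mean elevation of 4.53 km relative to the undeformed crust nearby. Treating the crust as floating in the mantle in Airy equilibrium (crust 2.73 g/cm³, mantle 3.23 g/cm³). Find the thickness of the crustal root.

Equating mass per unit area of the two columns: the weight of the topography is balanced by the buoyancy of the root, ρ_c h = (ρ_m − ρ_c) r.
r = h · ρ_c / (ρ_m − ρ_c) = 4.53 km × 2.73 / (3.23 − 2.73) = 24.7 km.

24.7 km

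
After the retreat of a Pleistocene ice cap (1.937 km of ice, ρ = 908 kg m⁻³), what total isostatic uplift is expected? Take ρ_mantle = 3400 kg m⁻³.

0.517 km

Removing the load lets mantle flow back in; uplift u satisfies ρ_ice t = ρ_m u.
u = t ρ_ice/ρ_m = 1.937 km × 908/3400 = 0.517 km.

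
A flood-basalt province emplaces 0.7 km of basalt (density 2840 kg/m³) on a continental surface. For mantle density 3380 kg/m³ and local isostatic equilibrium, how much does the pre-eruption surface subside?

0.588 km

Subaerial loading: s = t ρ_load / ρ_m.
s = 0.7 km × 2840/3380 = 0.588 km.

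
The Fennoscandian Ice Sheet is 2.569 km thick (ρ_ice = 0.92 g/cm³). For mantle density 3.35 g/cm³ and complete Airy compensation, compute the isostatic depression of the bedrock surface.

0.706 km

By Archimedes' principle applied to the lithosphere: the ice load ρ_ice t is balanced by mantle displaced below, ρ_m s.
s = t ρ_ice / ρ_m = 2.569 km × 0.92/3.35 = 0.706 km.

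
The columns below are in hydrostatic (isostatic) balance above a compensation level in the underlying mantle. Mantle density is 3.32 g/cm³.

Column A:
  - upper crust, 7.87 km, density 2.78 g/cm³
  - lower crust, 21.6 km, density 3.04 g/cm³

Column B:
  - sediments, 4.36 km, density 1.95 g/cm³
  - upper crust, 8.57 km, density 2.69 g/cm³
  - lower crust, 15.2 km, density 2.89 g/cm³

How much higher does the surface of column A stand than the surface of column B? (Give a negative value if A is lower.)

For any compensation level in the mantle, the mantle terms cancel and isostasy reduces to e = (Σt_A − Σt_B) − (Σ(ρt)_A − Σ(ρt)_B) / ρ_m.
Σt_A = 29.47 km; Σt_B = 28.13 km; Σ(ρt)_A = 87.5426; Σ(ρt)_B = 75.4833 (in km·g/cm³).
e = (29.47 − 28.13) − (87.5426 − 75.4833) / 3.32 = −2.29 km.

−2.29 km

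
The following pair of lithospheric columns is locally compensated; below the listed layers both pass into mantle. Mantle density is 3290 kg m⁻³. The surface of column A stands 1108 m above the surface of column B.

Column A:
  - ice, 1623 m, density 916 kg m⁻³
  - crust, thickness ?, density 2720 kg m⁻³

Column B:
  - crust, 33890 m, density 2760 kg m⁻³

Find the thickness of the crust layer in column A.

Take the compensation level at the base of the deeper column (depth z_c below the surface of column A) and equate Σ ρ_i t_i down to z_c; mantle fills any gap and the z_c terms cancel.
Column A: 1623×916 + x×2720 + (z_c − 1623 − x)×3290
Column B: 1108×0 + 33890×2760 + (z_c − 1108 − 33890)×3290
The z_c×3290 term appears on both sides and cancels. Collect the known terms of each column as K = Σ(ρt)_known − 3290 × (depth of known layers): K_A = 1486668 − 3290×1623 = −3853002; K_B = 93536400 − 3290×(1108 + 33890) = −21607020.
Balance: K_A − x×(3290 − 2720) = K_B, so x = (K_A − K_B)/(3290 − 2720) = 17754000/570 = 31100 m.

31100 m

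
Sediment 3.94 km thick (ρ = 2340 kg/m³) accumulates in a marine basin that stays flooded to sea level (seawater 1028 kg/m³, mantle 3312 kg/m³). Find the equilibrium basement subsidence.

Submarine loading: the sediment displaces seawater, and the subsidence is in turn flooded, so s (ρ_m − ρ_w) = t (ρ_sed − ρ_w).
s = 3.94 km × (2340 − 1028) / (3312 − 1028) = 2.26 km.

2.26 km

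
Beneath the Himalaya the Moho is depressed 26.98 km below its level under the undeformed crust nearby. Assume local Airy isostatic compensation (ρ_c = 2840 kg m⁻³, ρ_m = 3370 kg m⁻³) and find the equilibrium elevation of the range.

Balancing pressure at the compensation depth: ρ_c h = (ρ_m − ρ_c) r.
h = r (ρ_m − ρ_c) / ρ_c = 26.98 km × (3370 − 2840) / 2840 = 5.04 km.

5.04 km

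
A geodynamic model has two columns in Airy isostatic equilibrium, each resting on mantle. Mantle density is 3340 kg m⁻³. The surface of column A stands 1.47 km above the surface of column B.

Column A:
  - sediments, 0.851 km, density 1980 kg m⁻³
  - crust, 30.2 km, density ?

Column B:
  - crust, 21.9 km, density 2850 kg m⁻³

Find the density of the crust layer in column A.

2860 kg m⁻³

Take the compensation level at the base of the deeper column (depth z_c below the surface of column A) and equate Σ ρ_i t_i down to z_c; mantle fills any gap and the z_c terms cancel.
Column A: 0.851×1980 + 30.2×ρ + (z_c − 31.051)×3340
Column B: 1.47×0 + 21.9×2850 + (z_c − 1.47 − 21.9)×3340
The z_c×3340 term appears on both sides and cancels. Collect the known terms of each column as K = Σ(ρt)_known − 3340 × (depth of known layers): K_A = 1684.98 − 3340×31.051 = −102025.36; K_B = 62415 − 3340×(1.47 + 21.9) = −15640.8.
Balance: K_A + 30.2×ρ = K_B, so ρ = (K_B − K_A)/30.2 = 86384.6/30.2 = 2860 kg m⁻³.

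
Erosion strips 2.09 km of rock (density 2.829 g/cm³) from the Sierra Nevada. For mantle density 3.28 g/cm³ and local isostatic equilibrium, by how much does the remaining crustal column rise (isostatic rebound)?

1.8 km

Unloading: uplift u = e ρ_c/ρ_m = 2.09 km × 2.829/3.28 = 1.8 km.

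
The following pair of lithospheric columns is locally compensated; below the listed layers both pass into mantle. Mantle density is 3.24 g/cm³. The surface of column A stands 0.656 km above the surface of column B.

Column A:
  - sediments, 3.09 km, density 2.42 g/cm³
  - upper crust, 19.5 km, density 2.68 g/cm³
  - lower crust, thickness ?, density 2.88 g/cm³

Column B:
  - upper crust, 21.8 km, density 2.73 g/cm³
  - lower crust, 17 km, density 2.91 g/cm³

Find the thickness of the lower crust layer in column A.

Take the compensation level at the base of the deeper column (depth z_c below the surface of column A) and equate Σ ρ_i t_i down to z_c; mantle fills any gap and the z_c terms cancel.
Column A: 3.09×2.42 + 19.5×2.68 + x×2.88 + (z_c − 22.59 − x)×3.24
Column B: 0.656×0 + 21.8×2.73 + 17×2.91 + (z_c − 0.656 − 38.8)×3.24
The z_c×3.24 term appears on both sides and cancels. Collect the known terms of each column as K = Σ(ρt)_known − 3.24 × (depth of known layers): K_A = 59.7378 − 3.24×22.59 = −13.4538; K_B = 108.984 − 3.24×(0.656 + 38.8) = −18.85344.
Balance: K_A − x×(3.24 − 2.88) = K_B, so x = (K_A − K_B)/(3.24 − 2.88) = 5.39964/0.36 = 15 km.

15 km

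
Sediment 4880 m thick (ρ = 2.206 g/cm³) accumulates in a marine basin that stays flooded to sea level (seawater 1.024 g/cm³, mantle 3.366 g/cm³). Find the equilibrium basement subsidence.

Submarine loading: the sediment displaces seawater, and the subsidence is in turn flooded, so s (ρ_m − ρ_w) = t (ρ_sed − ρ_w).
s = 4880 m × (2.206 − 1.024) / (3.366 − 1.024) = 2460 m.

2460 m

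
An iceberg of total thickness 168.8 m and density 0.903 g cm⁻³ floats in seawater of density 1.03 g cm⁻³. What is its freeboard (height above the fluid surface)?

20.8 m

Floating equilibrium: submerged depth d = t ρ_obj/ρ_fluid = 168.8 m × 0.903/1.03 = 148 m.
Freeboard = t − d = 168.8 m − 148 m = 20.8 m.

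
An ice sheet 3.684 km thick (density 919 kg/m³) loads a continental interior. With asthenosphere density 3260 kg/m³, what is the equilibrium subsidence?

In Airy isostatic equilibrium: the ice load ρ_ice t is balanced by mantle displaced below, ρ_m s.
s = t ρ_ice / ρ_m = 3.684 km × 919/3260 = 1.04 km.

1.04 km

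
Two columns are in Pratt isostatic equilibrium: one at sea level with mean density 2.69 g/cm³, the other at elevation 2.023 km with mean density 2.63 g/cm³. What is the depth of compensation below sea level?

88.7 km

ρ_ref D = ρ (D + h) → D (ρ_ref − ρ) = ρ h.
D = ρ h/(ρ_ref − ρ) = 2.63 × 2.023 km/(2.69 − 2.63) = 88.7 km.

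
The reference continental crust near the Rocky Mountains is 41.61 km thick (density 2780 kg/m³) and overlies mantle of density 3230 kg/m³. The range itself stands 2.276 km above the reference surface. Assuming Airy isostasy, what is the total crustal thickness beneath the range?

57.9 km

Root depth r = h ρ_c / (ρ_m − ρ_c) = 2.276 km × 2780 / 450 = 14.06 km.
Total thickness = T + h + r = 41.61 km + 2.276 km + 14.06 km = 57.9 km.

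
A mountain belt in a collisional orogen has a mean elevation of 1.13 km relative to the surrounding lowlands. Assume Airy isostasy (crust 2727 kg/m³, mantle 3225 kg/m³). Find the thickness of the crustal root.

6.19 km

Balancing pressure at the compensation depth: the weight of the topography is balanced by the buoyancy of the root, ρ_c h = (ρ_m − ρ_c) r.
r = h · ρ_c / (ρ_m − ρ_c) = 1.13 km × 2727 / (3225 − 2727) = 6.19 km.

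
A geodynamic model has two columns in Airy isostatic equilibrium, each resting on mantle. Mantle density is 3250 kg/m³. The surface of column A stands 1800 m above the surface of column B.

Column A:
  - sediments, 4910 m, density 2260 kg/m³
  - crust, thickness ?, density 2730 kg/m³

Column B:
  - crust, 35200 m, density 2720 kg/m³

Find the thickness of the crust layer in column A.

Take the compensation level at the base of the deeper column (depth z_c below the surface of column A) and equate Σ ρ_i t_i down to z_c; mantle fills any gap and the z_c terms cancel.
Column A: 4910×2260 + x×2730 + (z_c − 4910 − x)×3250
Column B: 1800×0 + 35200×2720 + (z_c − 1800 − 35200)×3250
The z_c×3250 term appears on both sides and cancels. Collect the known terms of each column as K = Σ(ρt)_known − 3250 × (depth of known layers): K_A = 11096600 − 3250×4910 = −4860900; K_B = 95744000 − 3250×(1800 + 35200) = −24506000.
Balance: K_A − x×(3250 − 2730) = K_B, so x = (K_A − K_B)/(3250 − 2730) = 19645100/520 = 37800 m.

37800 m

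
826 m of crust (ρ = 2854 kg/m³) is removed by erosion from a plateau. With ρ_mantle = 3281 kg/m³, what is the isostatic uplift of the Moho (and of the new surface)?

Unloading: uplift u = e ρ_c/ρ_m = 826 m × 2854/3281 = 719 m.

719 m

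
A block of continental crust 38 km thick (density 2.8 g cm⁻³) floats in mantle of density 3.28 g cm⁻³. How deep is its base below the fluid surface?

32.4 km

Draft d = t ρ_obj/ρ_fluid = 38 km × 2.8/3.28 = 32.4 km.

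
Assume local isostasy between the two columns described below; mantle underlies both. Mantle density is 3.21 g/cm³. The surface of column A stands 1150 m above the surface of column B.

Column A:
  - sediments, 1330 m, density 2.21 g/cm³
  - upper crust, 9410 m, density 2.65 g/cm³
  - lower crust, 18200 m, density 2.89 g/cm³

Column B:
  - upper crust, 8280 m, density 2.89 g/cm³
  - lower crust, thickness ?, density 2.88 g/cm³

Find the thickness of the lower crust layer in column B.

Take the compensation level at the base of the deeper column (depth z_c below the surface of column A) and equate Σ ρ_i t_i down to z_c; mantle fills any gap and the z_c terms cancel.
Column A: 1330×2.21 + 9410×2.65 + 18200×2.89 + (z_c − 28940)×3.21
Column B: 1150×0 + 8280×2.89 + x×2.88 + (z_c − 1150 − 8280 − x)×3.21
The z_c×3.21 term appears on both sides and cancels. Collect the known terms of each column as K = Σ(ρt)_known − 3.21 × (depth of known layers): K_A = 80473.8 − 3.21×28940 = −12423.6; K_B = 23929.2 − 3.21×(1150 + 8280) = −6341.1.
Balance: K_A = K_B − x×(3.21 − 2.88), so x = (K_B − K_A)/(3.21 − 2.88) = 6082.5/0.33 = 18400 m.

18400 m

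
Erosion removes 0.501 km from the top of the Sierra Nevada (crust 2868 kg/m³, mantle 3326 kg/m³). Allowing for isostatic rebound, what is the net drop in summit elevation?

Rebound u = e ρ_c/ρ_m = 0.501 km × 2868/3326 = 0.432 km.
Net surface drop = e − u = 0.501 km − 0.432 km = e (ρ_m − ρ_c)/ρ_m = 0.069 km.

0.069 km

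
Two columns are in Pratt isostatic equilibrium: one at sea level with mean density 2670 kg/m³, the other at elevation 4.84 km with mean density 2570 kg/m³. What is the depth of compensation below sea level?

ρ_ref D = ρ (D + h) → D (ρ_ref − ρ) = ρ h.
D = ρ h/(ρ_ref − ρ) = 2570 × 4.84 km/(2670 − 2570) = 124 km.

124 km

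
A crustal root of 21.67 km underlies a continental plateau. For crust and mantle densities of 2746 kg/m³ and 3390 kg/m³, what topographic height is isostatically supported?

In Airy isostatic equilibrium: ρ_c h = (ρ_m − ρ_c) r.
h = r (ρ_m − ρ_c) / ρ_c = 21.67 km × (3390 − 2746) / 2746 = 5.08 km.

5.08 km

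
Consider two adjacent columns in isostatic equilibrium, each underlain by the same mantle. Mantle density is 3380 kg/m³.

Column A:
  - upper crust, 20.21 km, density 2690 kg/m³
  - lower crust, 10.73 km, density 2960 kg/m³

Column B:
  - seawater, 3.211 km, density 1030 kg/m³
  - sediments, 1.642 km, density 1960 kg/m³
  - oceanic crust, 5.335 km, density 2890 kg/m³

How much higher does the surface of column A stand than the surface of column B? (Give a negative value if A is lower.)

1.76 km

For any compensation level in the mantle, the mantle terms cancel and isostasy reduces to e = (Σt_A − Σt_B) − (Σ(ρt)_A − Σ(ρt)_B) / ρ_m.
Σt_A = 30.94 km; Σt_B = 10.188 km; Σ(ρt)_A = 86125.7; Σ(ρt)_B = 21943.8 (in km·kg/m³).
e = (30.94 − 10.188) − (86125.7 − 21943.8) / 3380 = 1.76 km.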